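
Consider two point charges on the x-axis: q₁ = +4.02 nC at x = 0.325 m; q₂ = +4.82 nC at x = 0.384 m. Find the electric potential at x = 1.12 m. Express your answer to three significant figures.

104 V

Electric potential is a scalar, so the contributions from each charge add algebraically: V = Σ kqᵢ/rᵢ.
Distances from the field point to each charge: r₁ = 0.795 m, r₂ = 0.736 m.
V = k[(4.02×10⁻⁹)/(0.795) + (4.82×10⁻⁹)/(0.736)] = 104 V.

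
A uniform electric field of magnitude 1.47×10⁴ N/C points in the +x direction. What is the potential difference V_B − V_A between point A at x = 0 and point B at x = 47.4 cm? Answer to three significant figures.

In a uniform field, potential decreases in the direction of E: V_B − V_A = −E·Δx.
V_B − V_A = −(1.47×10⁴ V/m)(0.474 m) = -6970 V.

-6970 V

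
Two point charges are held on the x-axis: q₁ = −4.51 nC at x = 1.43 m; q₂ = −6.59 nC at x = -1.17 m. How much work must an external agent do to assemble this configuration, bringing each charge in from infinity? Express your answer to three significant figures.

The work to assemble the configuration equals its total potential energy, U = Σ kqᵢqⱼ/rᵢⱼ over all pairs.
Pair separations: r₁₂ = 2.60 m.
U = (1.03×10⁻⁷) = 1.03×10⁻⁷ J.

1.03×10⁻⁷ J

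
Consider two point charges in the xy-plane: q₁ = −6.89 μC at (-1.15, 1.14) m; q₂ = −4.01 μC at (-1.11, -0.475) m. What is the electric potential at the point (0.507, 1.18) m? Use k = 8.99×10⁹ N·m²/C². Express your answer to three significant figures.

Electric potential is a scalar, so the contributions from each charge add algebraically: V = Σ kqᵢ/rᵢ.
Distances from the field point to each charge: r₁ = 1.66 m, r₂ = 2.31 m.
V = k[(-6.89×10⁻⁶)/(1.66) + (-4.01×10⁻⁶)/(2.31)] = -5.30×10⁴ V.

-5.30×10⁴ V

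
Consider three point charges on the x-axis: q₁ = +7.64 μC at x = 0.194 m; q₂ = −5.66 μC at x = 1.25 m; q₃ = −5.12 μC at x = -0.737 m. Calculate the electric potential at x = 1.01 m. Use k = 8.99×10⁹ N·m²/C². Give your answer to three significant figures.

-1.54×10⁵ V

The total potential is the scalar sum of each charge's contribution, V = Σ kqᵢ/rᵢ.
Distances from the field point to each charge: r₁ = 0.816 m, r₂ = 0.240 m, r₃ = 1.75 m.
V = k[(7.64×10⁻⁶)/(0.816) + (-5.66×10⁻⁶)/(0.240) + (-5.12×10⁻⁶)/(1.75)] = -1.54×10⁵ V.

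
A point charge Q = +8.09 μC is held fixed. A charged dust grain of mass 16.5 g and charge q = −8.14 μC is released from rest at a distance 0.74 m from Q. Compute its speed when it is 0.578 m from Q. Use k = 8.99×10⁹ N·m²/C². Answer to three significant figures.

5.21 m/s

Only the electrostatic force acts, so mechanical energy is conserved: ½mv² = U₁ − U₂ = kQq(1/r₁ − 1/r₂).
U₁ − U₂ = (8.99×10⁹ N·m²/C²)(8.09×10⁻⁶ C)(-8.14×10⁻⁶ C)(1/0.740 − 1/0.578) = 0.224 J.
v = √(2·0.224/0.0165) = 5.21 m/s.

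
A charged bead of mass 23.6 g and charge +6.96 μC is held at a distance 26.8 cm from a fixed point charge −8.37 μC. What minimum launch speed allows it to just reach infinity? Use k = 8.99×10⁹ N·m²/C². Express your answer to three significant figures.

12.9 m/s

To just escape, total mechanical energy must reach zero at infinity: ½mv²_min + U = 0, so ½mv²_min = −U = |kQq|/r.
|U| = |kQq|/r = (8.99×10⁹ N·m²/C²)(8.37×10⁻⁶)(6.96×10⁻⁶)/(0.268) = 1.95 J.
v_min = √(2|U|/m) = √(2·1.95/0.0236) = 12.9 m/s.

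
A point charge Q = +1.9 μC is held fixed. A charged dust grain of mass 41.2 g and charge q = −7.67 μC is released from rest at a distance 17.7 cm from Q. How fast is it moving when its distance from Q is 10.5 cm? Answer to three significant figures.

4.96 m/s

Only the electrostatic force acts, so mechanical energy is conserved: ½mv² = U₁ − U₂ = kQq(1/r₁ − 1/r₂).
U₁ − U₂ = (8.99×10⁹ N·m²/C²)(1.90×10⁻⁶ C)(-7.67×10⁻⁶ C)(1/0.177 − 1/0.105) = 0.508 J.
v = √(2·0.508/0.0412) = 4.96 m/s.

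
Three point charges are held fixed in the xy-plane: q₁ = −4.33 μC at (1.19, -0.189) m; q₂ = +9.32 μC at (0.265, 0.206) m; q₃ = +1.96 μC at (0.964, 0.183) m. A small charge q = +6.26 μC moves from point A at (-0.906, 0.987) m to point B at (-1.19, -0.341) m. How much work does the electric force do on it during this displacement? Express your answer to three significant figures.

The work done by the electric force is W_field = −ΔU = −q(V_B − V_A) = q(V_A − V_B).
At A: distances to the source charges are 2.40 m, 1.41 m, 2.04 m; V_A = Σ kqᵢ/rᵢ = 5.20×10⁴ V.
At B: distances to the source charges are 2.38 m, 1.55 m, 2.22 m; V_B = Σ kqᵢ/rᵢ = 4.55×10⁴ V.
ΔV = V_B − V_A = -6460 V.
W_field = −qΔV = −(6.26×10⁻⁶ C)(-6460 V) = 0.0404 J.

0.0404 J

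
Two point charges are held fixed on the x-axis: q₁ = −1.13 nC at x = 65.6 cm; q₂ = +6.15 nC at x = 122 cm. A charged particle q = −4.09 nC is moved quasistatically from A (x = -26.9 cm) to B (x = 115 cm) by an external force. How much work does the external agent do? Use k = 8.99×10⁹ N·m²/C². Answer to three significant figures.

-3.04×10⁻⁶ J

For quasistatic motion the external work equals the change in potential energy: W_ext = qΔV = q(V_B − V_A).
At A: distances to the source charges are 0.925 m, 1.49 m; V_A = Σ kqᵢ/rᵢ = 26.1 V.
At B: distances to the source charges are 0.494 m, 0.0700 m; V_B = Σ kqᵢ/rᵢ = 769 V.
ΔV = V_B − V_A = 743 V.
W_ext = qΔV = (-4.09×10⁻⁹ C)(743 V) = -3.04×10⁻⁶ J.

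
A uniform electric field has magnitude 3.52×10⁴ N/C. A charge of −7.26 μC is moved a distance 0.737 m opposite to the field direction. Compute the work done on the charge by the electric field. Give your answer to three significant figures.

The potential change for a displacement 0.737 m opposite to the field direction is ΔV = +Ed = 2.59×10⁴ V.
W_field = −qΔV = 0.188 J.

0.188 J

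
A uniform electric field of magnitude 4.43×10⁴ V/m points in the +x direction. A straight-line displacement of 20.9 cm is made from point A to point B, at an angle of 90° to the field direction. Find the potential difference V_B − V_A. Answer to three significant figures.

0 V

Only the component of displacement along E changes the potential: ΔV = −E·d·cosθ.
ΔV = −(4.43×10⁴ V/m)(0.209 m)cos90° = 0 V.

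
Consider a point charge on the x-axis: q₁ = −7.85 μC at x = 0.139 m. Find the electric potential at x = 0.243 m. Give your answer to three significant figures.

-6.79×10⁵ V

The total potential is the scalar sum of each charge's contribution, V = Σ kqᵢ/rᵢ.
V = k[(-7.85×10⁻⁶)/(0.104)] = -6.79×10⁵ V.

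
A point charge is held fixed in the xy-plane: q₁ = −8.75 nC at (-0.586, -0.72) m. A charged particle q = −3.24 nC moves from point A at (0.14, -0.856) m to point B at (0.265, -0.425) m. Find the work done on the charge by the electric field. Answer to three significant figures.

The work done by the electric force is W_field = −ΔU = −q(V_B − V_A) = q(V_A − V_B).
At A: distance to the source charge is 0.739 m; V_A = kq₁/r = -106 V.
At B: distance to the source charge is 0.901 m; V_B = kq₁/r = -87.3 V.
ΔV = V_B − V_A = 19.2 V.
W_field = −qΔV = −(-3.24×10⁻⁹ C)(19.2 V) = 6.21×10⁻⁸ J.

6.21×10⁻⁸ J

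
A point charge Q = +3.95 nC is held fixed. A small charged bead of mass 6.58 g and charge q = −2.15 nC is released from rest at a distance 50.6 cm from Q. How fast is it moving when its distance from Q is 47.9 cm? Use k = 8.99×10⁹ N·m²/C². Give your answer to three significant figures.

Only the electrostatic force acts, so mechanical energy is conserved: ½mv² = U₁ − U₂ = kQq(1/r₁ − 1/r₂).
U₁ − U₂ = (8.99×10⁹ N·m²/C²)(3.95×10⁻⁹ C)(-2.15×10⁻⁹ C)(1/0.506 − 1/0.479) = 8.50×10⁻⁹ J.
v = √(2·8.50×10⁻⁹/6.58×10⁻³) = 1.61×10⁻³ m/s.

1.61×10⁻³ m/s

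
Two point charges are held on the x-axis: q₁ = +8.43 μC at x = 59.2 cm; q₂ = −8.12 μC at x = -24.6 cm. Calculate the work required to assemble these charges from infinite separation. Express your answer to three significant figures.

-0.734 J

The work to assemble the configuration equals its total potential energy, U = Σ kqᵢqⱼ/rᵢⱼ over all pairs.
Pair separations: r₁₂ = 0.838 m.
U = (-0.734) = -0.734 J.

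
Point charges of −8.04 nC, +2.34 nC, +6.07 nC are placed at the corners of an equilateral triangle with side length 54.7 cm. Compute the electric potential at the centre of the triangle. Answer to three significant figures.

10.5 V

The total potential is the scalar sum of each charge's contribution, V = Σ kqᵢ/rᵢ.
The distance from each vertex to the centroid is a/√3 = 0.316 m.
V = k[(-8.04×10⁻⁹)/(0.316) + (2.34×10⁻⁹)/(0.316) + (6.07×10⁻⁹)/(0.316)] = 10.5 V.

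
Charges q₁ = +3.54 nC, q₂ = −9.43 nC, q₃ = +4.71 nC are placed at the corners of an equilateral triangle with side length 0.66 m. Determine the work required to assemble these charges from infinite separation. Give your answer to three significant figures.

The work to assemble the configuration equals its total potential energy, U = Σ kqᵢqⱼ/rᵢⱼ over all pairs.
All three pair separations equal the side length, 0.660 m.
U = (-4.55×10⁻⁷) + (2.27×10⁻⁷) + (-6.05×10⁻⁷) = -8.33×10⁻⁷ J.

-8.33×10⁻⁷ J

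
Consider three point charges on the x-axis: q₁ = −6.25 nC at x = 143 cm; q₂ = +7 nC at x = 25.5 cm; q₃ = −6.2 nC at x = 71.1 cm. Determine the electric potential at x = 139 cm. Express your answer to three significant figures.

-1430 V

Electric potential is a scalar, so the contributions from each charge add algebraically: V = Σ kqᵢ/rᵢ.
Distances from the field point to each charge: r₁ = 0.0400 m, r₂ = 1.13 m, r₃ = 0.679 m.
V = k[(-6.25×10⁻⁹)/(0.0400) + (7.00×10⁻⁹)/(1.13) + (-6.20×10⁻⁹)/(0.679)] = -1430 V.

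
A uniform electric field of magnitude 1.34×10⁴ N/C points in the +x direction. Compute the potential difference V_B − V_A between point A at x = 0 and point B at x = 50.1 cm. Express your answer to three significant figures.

-6710 V

In a uniform field, potential decreases in the direction of E: V_B − V_A = −E·Δx.
V_B − V_A = −(1.34×10⁴ V/m)(0.501 m) = -6710 V.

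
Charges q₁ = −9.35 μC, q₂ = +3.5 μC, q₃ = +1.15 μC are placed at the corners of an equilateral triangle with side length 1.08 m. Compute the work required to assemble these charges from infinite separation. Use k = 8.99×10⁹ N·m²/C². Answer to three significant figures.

-0.328 J

The work to assemble the configuration equals its total potential energy, U = Σ kqᵢqⱼ/rᵢⱼ over all pairs.
All three pair separations equal the side length, 1.08 m.
U = (-0.272) + (-0.0895) + (0.0335) = -0.328 J.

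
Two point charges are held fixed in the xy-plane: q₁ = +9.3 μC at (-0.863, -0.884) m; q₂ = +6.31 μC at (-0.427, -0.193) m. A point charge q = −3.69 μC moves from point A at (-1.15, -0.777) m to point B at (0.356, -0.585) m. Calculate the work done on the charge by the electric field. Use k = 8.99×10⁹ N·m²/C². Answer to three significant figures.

The work done by the electric force is W_field = −ΔU = −q(V_B − V_A) = q(V_A − V_B).
At A: distances to the source charges are 0.306 m, 0.929 m; V_A = Σ kqᵢ/rᵢ = 3.34×10⁵ V.
At B: distances to the source charges are 1.26 m, 0.876 m; V_B = Σ kqᵢ/rᵢ = 1.31×10⁵ V.
ΔV = V_B − V_A = -2.03×10⁵ V.
W_field = −qΔV = −(-3.69×10⁻⁶ C)(-2.03×10⁵ V) = -0.748 J.

-0.748 J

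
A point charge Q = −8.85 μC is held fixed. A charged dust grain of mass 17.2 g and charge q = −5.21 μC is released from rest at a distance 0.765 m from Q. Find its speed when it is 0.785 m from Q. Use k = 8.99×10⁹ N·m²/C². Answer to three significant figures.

Only the electrostatic force acts, so mechanical energy is conserved: ½mv² = U₁ − U₂ = kQq(1/r₁ − 1/r₂).
U₁ − U₂ = (8.99×10⁹ N·m²/C²)(-8.85×10⁻⁶ C)(-5.21×10⁻⁶ C)(1/0.765 − 1/0.785) = 0.0138 J.
v = √(2·0.0138/0.0172) = 1.27 m/s.

1.27 m/s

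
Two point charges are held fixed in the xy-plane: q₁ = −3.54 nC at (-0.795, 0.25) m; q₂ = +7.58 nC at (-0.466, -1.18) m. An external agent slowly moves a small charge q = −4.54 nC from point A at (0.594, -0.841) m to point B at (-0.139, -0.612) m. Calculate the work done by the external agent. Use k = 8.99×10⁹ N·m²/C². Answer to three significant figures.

-1.42×10⁻⁷ J

For quasistatic motion the external work equals the change in potential energy: W_ext = qΔV = q(V_B − V_A).
At A: distances to the source charges are 1.77 m, 1.11 m; V_A = Σ kqᵢ/rᵢ = 43.2 V.
At B: distances to the source charges are 1.08 m, 0.655 m; V_B = Σ kqᵢ/rᵢ = 74.6 V.
ΔV = V_B − V_A = 31.4 V.
W_ext = qΔV = (-4.54×10⁻⁹ C)(31.4 V) = -1.42×10⁻⁷ J.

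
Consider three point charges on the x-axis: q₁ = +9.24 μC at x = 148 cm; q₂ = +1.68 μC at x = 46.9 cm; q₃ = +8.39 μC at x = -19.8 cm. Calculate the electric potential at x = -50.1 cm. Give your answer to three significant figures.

Electric potential is a scalar, so the contributions from each charge add algebraically: V = Σ kqᵢ/rᵢ.
Distances from the field point to each charge: r₁ = 1.98 m, r₂ = 0.970 m, r₃ = 0.303 m.
V = k[(9.24×10⁻⁶)/(1.98) + (1.68×10⁻⁶)/(0.970) + (8.39×10⁻⁶)/(0.303)] = 3.06×10⁵ V.

3.06×10⁵ V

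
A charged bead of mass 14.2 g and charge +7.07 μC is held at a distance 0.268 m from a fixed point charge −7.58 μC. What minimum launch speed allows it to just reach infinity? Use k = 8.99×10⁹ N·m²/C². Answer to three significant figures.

15.9 m/s

To just escape, total mechanical energy must reach zero at infinity: ½mv²_min + U = 0, so ½mv²_min = −U = |kQq|/r.
|U| = |kQq|/r = (8.99×10⁹ N·m²/C²)(7.58×10⁻⁶)(7.07×10⁻⁶)/(0.268) = 1.80 J.
v_min = √(2|U|/m) = √(2·1.80/0.0142) = 15.9 m/s.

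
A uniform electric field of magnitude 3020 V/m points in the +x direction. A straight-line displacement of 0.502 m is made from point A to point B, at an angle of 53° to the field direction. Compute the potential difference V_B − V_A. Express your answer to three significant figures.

-912 V

Only the component of displacement along E changes the potential: ΔV = −E·d·cosθ.
ΔV = −(3020 V/m)(0.502 m)cos53° = -912 V.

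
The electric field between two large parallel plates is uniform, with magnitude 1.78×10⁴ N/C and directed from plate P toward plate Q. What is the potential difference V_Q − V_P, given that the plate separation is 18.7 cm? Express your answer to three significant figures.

In a uniform field, potential decreases in the direction of E: ΔV = −E·d for a displacement d parallel to E.
Going from P to Q is a displacement of 18.7 cm along the field, so V_Q − V_P = −Ed = -3330 V.

-3330 V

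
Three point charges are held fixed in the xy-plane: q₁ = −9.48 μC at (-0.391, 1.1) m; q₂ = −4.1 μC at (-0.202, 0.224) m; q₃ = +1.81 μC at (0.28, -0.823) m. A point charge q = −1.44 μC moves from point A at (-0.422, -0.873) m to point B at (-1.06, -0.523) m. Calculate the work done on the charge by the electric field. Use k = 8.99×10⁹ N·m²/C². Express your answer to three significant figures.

-0.0232 J

The work done by the electric force is W_field = −ΔU = −q(V_B − V_A) = q(V_A − V_B).
At A: distances to the source charges are 1.97 m, 1.12 m, 0.704 m; V_A = Σ kqᵢ/rᵢ = -5.30×10⁴ V.
At B: distances to the source charges are 1.76 m, 1.14 m, 1.37 m; V_B = Σ kqᵢ/rᵢ = -6.91×10⁴ V.
ΔV = V_B − V_A = -1.61×10⁴ V.
W_field = −qΔV = −(-1.44×10⁻⁶ C)(-1.61×10⁴ V) = -0.0232 J.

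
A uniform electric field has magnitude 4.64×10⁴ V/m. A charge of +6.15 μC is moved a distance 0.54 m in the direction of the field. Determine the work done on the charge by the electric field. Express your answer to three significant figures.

The potential change for a displacement 0.54 m in the direction of the field is ΔV = −Ed = -2.51×10⁴ V.
W_field = −qΔV = 0.154 J.

0.154 J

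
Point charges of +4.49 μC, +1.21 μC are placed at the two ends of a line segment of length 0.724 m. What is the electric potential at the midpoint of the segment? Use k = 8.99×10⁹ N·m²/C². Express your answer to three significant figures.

The total potential is the scalar sum of each charge's contribution, V = Σ kqᵢ/rᵢ.
Each charge is 0.362 m from the midpoint.
V = k[(4.49×10⁻⁶)/(0.362) + (1.21×10⁻⁶)/(0.362)] = 1.42×10⁵ V.

1.42×10⁵ V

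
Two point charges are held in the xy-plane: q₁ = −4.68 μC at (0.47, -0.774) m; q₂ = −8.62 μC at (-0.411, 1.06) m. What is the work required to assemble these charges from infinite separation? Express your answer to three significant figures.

The work to assemble the configuration equals its total potential energy, U = Σ kqᵢqⱼ/rᵢⱼ over all pairs.
Pair separations: r₁₂ = 2.03 m.
U = (0.178) = 0.178 J.

0.178 J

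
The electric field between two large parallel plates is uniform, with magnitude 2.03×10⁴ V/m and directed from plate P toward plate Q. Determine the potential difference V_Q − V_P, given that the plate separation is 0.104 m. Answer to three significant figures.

-2110 V

In a uniform field, potential decreases in the direction of E: ΔV = −E·d for a displacement d parallel to E.
Going from P to Q is a displacement of 0.104 m along the field, so V_Q − V_P = −Ed = -2110 V.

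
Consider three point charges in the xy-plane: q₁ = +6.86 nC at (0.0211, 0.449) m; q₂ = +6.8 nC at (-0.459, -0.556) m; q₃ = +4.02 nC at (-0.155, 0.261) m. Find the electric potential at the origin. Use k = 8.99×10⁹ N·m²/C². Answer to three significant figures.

341 V

Electric potential is a scalar, so the contributions from each charge add algebraically: V = Σ kqᵢ/rᵢ.
Distances from the field point to each charge: r₁ = 0.449 m, r₂ = 0.721 m, r₃ = 0.304 m.
V = k[(6.86×10⁻⁹)/(0.449) + (6.80×10⁻⁹)/(0.721) + (4.02×10⁻⁹)/(0.304)] = 341 V.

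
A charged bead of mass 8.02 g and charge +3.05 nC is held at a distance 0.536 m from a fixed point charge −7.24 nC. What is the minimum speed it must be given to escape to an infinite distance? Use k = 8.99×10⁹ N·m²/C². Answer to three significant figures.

9.61×10⁻³ m/s

To just escape, total mechanical energy must reach zero at infinity: ½mv²_min + U = 0, so ½mv²_min = −U = |kQq|/r.
|U| = |kQq|/r = (8.99×10⁹ N·m²/C²)(7.24×10⁻⁹)(3.05×10⁻⁹)/(0.536) = 3.70×10⁻⁷ J.
v_min = √(2|U|/m) = √(2·3.70×10⁻⁷/8.02×10⁻³) = 9.61×10⁻³ m/s.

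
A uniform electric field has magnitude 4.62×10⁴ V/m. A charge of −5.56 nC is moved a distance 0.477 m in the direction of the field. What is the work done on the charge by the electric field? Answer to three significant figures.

The potential change for a displacement 0.477 m in the direction of the field is ΔV = −Ed = -2.20×10⁴ V.
W_field = −qΔV = -1.23×10⁻⁴ J.

-1.23×10⁻⁴ J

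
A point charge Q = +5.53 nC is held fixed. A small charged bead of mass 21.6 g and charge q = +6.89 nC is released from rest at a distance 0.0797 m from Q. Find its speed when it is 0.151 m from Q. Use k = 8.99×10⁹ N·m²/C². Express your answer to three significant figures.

0.0137 m/s

Only the electrostatic force acts, so mechanical energy is conserved: ½mv² = U₁ − U₂ = kQq(1/r₁ − 1/r₂).
U₁ − U₂ = (8.99×10⁹ N·m²/C²)(5.53×10⁻⁹ C)(6.89×10⁻⁹ C)(1/0.0797 − 1/0.151) = 2.03×10⁻⁶ J.
v = √(2·2.03×10⁻⁶/0.0216) = 0.0137 m/s.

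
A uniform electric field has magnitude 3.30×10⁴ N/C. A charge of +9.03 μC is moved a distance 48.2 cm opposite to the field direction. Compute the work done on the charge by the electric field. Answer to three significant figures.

The potential change for a displacement 48.2 cm opposite to the field direction is ΔV = +Ed = 1.59×10⁴ V.
W_field = −qΔV = -0.144 J.

-0.144 J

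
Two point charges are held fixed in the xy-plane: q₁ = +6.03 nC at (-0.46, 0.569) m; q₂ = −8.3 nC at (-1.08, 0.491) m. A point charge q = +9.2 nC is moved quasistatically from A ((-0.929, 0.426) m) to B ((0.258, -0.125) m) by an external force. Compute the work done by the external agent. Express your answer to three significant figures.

3.19×10⁻⁶ J

For quasistatic motion the external work equals the change in potential energy: W_ext = qΔV = q(V_B − V_A).
At A: distances to the source charges are 0.490 m, 0.164 m; V_A = Σ kqᵢ/rᵢ = -343 V.
At B: distances to the source charges are 0.999 m, 1.47 m; V_B = Σ kqᵢ/rᵢ = 3.63 V.
ΔV = V_B − V_A = 347 V.
W_ext = qΔV = (9.20×10⁻⁹ C)(347 V) = 3.19×10⁻⁶ J.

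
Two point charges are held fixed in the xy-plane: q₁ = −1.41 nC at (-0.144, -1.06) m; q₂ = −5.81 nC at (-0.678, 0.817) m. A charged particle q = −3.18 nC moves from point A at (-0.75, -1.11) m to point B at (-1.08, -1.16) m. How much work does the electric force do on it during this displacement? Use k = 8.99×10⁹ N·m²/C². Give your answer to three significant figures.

The work done by the electric force is W_field = −ΔU = −q(V_B − V_A) = q(V_A − V_B).
At A: distances to the source charges are 0.608 m, 1.93 m; V_A = Σ kqᵢ/rᵢ = -47.9 V.
At B: distances to the source charges are 0.941 m, 2.02 m; V_B = Σ kqᵢ/rᵢ = -39.4 V.
ΔV = V_B − V_A = 8.58 V.
W_field = −qΔV = −(-3.18×10⁻⁹ C)(8.58 V) = 2.73×10⁻⁸ J.

2.73×10⁻⁸ J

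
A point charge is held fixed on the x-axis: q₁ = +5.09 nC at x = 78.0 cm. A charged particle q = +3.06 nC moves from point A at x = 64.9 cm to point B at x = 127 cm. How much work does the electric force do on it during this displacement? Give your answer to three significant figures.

The work done by the electric force is W_field = −ΔU = −q(V_B − V_A) = q(V_A − V_B).
At A: distance to the source charge is 0.131 m; V_A = kq₁/r = 349 V.
At B: distance to the source charge is 0.490 m; V_B = kq₁/r = 93.4 V.
ΔV = V_B − V_A = -256 V.
W_field = −qΔV = −(3.06×10⁻⁹ C)(-256 V) = 7.83×10⁻⁷ J.

7.83×10⁻⁷ J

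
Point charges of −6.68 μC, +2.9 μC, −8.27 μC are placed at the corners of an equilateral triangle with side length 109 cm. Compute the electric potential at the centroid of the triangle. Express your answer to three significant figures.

The total potential is the scalar sum of each charge's contribution, V = Σ kqᵢ/rᵢ.
The distance from each vertex to the centroid is a/√3 = 0.629 m.
V = k[(-6.68×10⁻⁶)/(0.629) + (2.90×10⁻⁶)/(0.629) + (-8.27×10⁻⁶)/(0.629)] = -1.72×10⁵ V.

-1.72×10⁵ V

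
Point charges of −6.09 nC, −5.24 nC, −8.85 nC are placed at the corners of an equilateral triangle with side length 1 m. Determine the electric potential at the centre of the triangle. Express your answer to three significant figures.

Electric potential is a scalar, so the contributions from each charge add algebraically: V = Σ kqᵢ/rᵢ.
The distance from each vertex to the centroid is a/√3 = 0.577 m.
V = k[(-6.09×10⁻⁹)/(0.577) + (-5.24×10⁻⁹)/(0.577) + (-8.85×10⁻⁹)/(0.577)] = -314 V.

-314 V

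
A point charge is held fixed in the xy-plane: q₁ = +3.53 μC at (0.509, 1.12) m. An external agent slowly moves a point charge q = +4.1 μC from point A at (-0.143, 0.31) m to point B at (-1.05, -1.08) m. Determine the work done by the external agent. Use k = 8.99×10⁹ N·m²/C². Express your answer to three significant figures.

-0.0769 J

For quasistatic motion the external work equals the change in potential energy: W_ext = qΔV = q(V_B − V_A).
At A: distance to the source charge is 1.04 m; V_A = kq₁/r = 3.05×10⁴ V.
At B: distance to the source charge is 2.70 m; V_B = kq₁/r = 1.18×10⁴ V.
ΔV = V_B − V_A = -1.88×10⁴ V.
W_ext = qΔV = (4.10×10⁻⁶ C)(-1.88×10⁴ V) = -0.0769 J.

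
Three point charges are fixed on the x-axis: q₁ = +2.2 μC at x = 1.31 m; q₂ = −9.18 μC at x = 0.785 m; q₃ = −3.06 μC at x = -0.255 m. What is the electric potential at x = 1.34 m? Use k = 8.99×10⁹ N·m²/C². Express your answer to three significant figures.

The total potential is the scalar sum of each charge's contribution, V = Σ kqᵢ/rᵢ.
Distances from the field point to each charge: r₁ = 0.0300 m, r₂ = 0.555 m, r₃ = 1.60 m.
V = k[(2.20×10⁻⁶)/(0.0300) + (-9.18×10⁻⁶)/(0.555) + (-3.06×10⁻⁶)/(1.60)] = 4.93×10⁵ V.

4.93×10⁵ V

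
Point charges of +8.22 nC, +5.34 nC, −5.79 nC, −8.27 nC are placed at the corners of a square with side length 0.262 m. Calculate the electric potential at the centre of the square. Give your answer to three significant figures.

-24.3 V

Electric potential is a scalar, so the contributions from each charge add algebraically: V = Σ kqᵢ/rᵢ.
The distance from each corner to the centre is a√2/2 = 0.185 m.
V = k[(8.22×10⁻⁹)/(0.185) + (5.34×10⁻⁹)/(0.185) + (-5.79×10⁻⁹)/(0.185) + (-8.27×10⁻⁹)/(0.185)] = -24.3 V.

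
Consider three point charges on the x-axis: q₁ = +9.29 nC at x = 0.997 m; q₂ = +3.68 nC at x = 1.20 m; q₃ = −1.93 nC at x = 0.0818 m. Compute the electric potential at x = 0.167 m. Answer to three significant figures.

Electric potential is a scalar, so the contributions from each charge add algebraically: V = Σ kqᵢ/rᵢ.
Distances from the field point to each charge: r₁ = 0.830 m, r₂ = 1.03 m, r₃ = 0.0852 m.
V = k[(9.29×10⁻⁹)/(0.830) + (3.68×10⁻⁹)/(1.03) + (-1.93×10⁻⁹)/(0.0852)] = -71.0 V.

-71.0 V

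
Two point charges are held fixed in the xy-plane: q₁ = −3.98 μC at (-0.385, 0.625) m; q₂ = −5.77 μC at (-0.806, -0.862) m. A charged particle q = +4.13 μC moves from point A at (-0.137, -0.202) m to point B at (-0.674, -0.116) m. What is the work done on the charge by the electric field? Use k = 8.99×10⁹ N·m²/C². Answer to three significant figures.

The work done by the electric force is W_field = −ΔU = −q(V_B − V_A) = q(V_A − V_B).
At A: distances to the source charges are 0.863 m, 0.940 m; V_A = Σ kqᵢ/rᵢ = -9.66×10⁴ V.
At B: distances to the source charges are 0.795 m, 0.758 m; V_B = Σ kqᵢ/rᵢ = -1.13×10⁵ V.
ΔV = V_B − V_A = -1.68×10⁴ V.
W_field = −qΔV = −(4.13×10⁻⁶ C)(-1.68×10⁴ V) = 0.0695 J.

0.0695 J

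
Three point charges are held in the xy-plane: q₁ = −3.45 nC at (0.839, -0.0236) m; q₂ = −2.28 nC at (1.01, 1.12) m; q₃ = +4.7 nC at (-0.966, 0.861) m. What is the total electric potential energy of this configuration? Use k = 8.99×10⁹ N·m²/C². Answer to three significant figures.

-5.97×10⁻⁸ J

The work to assemble the configuration equals its total potential energy, U = Σ kqᵢqⱼ/rᵢⱼ over all pairs.
Pair separations: r₁₂ = 1.16 m, r₁₃ = 2.01 m, r₂₃ = 1.99 m.
U = (6.12×10⁻⁸) + (-7.25×10⁻⁸) + (-4.83×10⁻⁸) = -5.97×10⁻⁸ J.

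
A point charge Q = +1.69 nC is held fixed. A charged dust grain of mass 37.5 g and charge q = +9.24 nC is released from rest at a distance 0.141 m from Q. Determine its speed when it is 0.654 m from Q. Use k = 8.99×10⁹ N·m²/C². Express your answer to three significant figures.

6.45×10⁻³ m/s

Only the electrostatic force acts, so mechanical energy is conserved: ½mv² = U₁ − U₂ = kQq(1/r₁ − 1/r₂).
U₁ − U₂ = (8.99×10⁹ N·m²/C²)(1.69×10⁻⁹ C)(9.24×10⁻⁹ C)(1/0.141 − 1/0.654) = 7.81×10⁻⁷ J.
v = √(2·7.81×10⁻⁷/0.0375) = 6.45×10⁻³ m/s.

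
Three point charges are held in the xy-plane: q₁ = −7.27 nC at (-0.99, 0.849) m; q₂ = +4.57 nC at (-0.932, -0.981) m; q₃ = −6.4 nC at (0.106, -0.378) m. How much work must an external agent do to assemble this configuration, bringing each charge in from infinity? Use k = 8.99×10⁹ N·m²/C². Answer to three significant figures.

The work to assemble the configuration equals its total potential energy, U = Σ kqᵢqⱼ/rᵢⱼ over all pairs.
Pair separations: r₁₂ = 1.83 m, r₁₃ = 1.65 m, r₂₃ = 1.20 m.
U = (-1.63×10⁻⁷) + (2.54×10⁻⁷) + (-2.19×10⁻⁷) = -1.28×10⁻⁷ J.

-1.28×10⁻⁷ J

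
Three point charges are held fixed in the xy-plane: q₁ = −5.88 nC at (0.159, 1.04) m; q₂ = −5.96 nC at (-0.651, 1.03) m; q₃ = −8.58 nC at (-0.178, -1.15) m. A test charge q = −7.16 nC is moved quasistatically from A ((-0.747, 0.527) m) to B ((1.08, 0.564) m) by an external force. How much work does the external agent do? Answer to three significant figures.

For quasistatic motion the external work equals the change in potential energy: W_ext = qΔV = q(V_B − V_A).
At A: distances to the source charges are 1.04 m, 0.512 m, 1.77 m; V_A = Σ kqᵢ/rᵢ = -199 V.
At B: distances to the source charges are 1.04 m, 1.79 m, 2.13 m; V_B = Σ kqᵢ/rᵢ = -117 V.
ΔV = V_B − V_A = 81.8 V.
W_ext = qΔV = (-7.16×10⁻⁹ C)(81.8 V) = -5.86×10⁻⁷ J.

-5.86×10⁻⁷ J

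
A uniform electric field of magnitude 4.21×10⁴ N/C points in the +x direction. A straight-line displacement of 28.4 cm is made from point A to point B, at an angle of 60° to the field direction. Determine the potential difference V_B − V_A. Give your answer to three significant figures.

Only the component of displacement along E changes the potential: ΔV = −E·d·cosθ.
ΔV = −(4.21×10⁴ V/m)(0.284 m)cos60° = -5980 V.

-5980 V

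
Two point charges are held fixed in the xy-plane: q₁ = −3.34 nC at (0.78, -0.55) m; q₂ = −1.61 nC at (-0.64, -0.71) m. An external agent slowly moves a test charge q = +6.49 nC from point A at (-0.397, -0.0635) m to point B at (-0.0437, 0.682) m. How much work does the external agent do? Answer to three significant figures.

For quasistatic motion the external work equals the change in potential energy: W_ext = qΔV = q(V_B − V_A).
At A: distances to the source charges are 1.27 m, 0.691 m; V_A = Σ kqᵢ/rᵢ = -44.5 V.
At B: distances to the source charges are 1.48 m, 1.51 m; V_B = Σ kqᵢ/rᵢ = -29.8 V.
ΔV = V_B − V_A = 14.7 V.
W_ext = qΔV = (6.49×10⁻⁹ C)(14.7 V) = 9.55×10⁻⁸ J.

9.55×10⁻⁸ J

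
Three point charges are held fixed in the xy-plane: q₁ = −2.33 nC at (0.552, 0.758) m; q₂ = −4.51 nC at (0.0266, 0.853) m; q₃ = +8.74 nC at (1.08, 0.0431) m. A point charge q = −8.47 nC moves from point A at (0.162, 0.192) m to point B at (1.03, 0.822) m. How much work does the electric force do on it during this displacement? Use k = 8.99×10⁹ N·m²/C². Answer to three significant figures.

The work done by the electric force is W_field = −ΔU = −q(V_B − V_A) = q(V_A − V_B).
At A: distances to the source charges are 0.687 m, 0.675 m, 0.930 m; V_A = Σ kqᵢ/rᵢ = -6.08 V.
At B: distances to the source charges are 0.482 m, 1.00 m, 0.781 m; V_B = Σ kqᵢ/rᵢ = 16.8 V.
ΔV = V_B − V_A = 22.9 V.
W_field = −qΔV = −(-8.47×10⁻⁹ C)(22.9 V) = 1.94×10⁻⁷ J.

1.94×10⁻⁷ J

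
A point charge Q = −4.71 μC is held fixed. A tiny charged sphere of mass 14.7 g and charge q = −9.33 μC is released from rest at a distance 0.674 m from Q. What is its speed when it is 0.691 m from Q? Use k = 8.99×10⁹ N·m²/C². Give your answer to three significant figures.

Only the electrostatic force acts, so mechanical energy is conserved: ½mv² = U₁ − U₂ = kQq(1/r₁ − 1/r₂).
U₁ − U₂ = (8.99×10⁹ N·m²/C²)(-4.71×10⁻⁶ C)(-9.33×10⁻⁶ C)(1/0.674 − 1/0.691) = 0.0144 J.
v = √(2·0.0144/0.0147) = 1.40 m/s.

1.40 m/s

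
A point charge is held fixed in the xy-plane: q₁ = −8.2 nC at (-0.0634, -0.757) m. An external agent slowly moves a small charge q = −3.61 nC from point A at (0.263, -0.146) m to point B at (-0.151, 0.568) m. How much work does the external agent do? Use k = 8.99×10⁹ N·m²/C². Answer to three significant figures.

-1.84×10⁻⁷ J

For quasistatic motion the external work equals the change in potential energy: W_ext = qΔV = q(V_B − V_A).
At A: distance to the source charge is 0.693 m; V_A = kq₁/r = -106 V.
At B: distance to the source charge is 1.33 m; V_B = kq₁/r = -55.5 V.
ΔV = V_B − V_A = 50.9 V.
W_ext = qΔV = (-3.61×10⁻⁹ C)(50.9 V) = -1.84×10⁻⁷ J.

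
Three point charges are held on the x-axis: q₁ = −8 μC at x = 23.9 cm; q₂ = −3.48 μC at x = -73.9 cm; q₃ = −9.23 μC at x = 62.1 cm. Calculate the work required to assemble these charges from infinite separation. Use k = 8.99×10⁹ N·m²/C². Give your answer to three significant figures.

The assembly work is the sum of pairwise potential energies, U = Σ_{i<j} kqᵢqⱼ/rᵢⱼ.
Pair separations: r₁₂ = 0.978 m, r₁₃ = 0.382 m, r₂₃ = 1.36 m.
U = (0.256) + (1.74) + (0.212) = 2.21 J.

2.21 J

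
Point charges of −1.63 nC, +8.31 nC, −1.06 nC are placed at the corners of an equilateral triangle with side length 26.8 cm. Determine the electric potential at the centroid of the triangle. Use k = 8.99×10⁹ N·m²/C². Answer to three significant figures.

The total potential is the scalar sum of each charge's contribution, V = Σ kqᵢ/rᵢ.
The distance from each vertex to the centroid is a/√3 = 0.155 m.
V = k[(-1.63×10⁻⁹)/(0.155) + (8.31×10⁻⁹)/(0.155) + (-1.06×10⁻⁹)/(0.155)] = 327 V.

327 V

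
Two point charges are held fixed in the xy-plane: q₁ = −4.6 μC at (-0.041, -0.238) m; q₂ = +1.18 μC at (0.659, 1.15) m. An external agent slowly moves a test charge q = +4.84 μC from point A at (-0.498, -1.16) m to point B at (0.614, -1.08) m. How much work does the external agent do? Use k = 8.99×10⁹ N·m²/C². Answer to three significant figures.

For quasistatic motion the external work equals the change in potential energy: W_ext = qΔV = q(V_B − V_A).
At A: distances to the source charges are 1.03 m, 2.58 m; V_A = Σ kqᵢ/rᵢ = -3.61×10⁴ V.
At B: distances to the source charges are 1.07 m, 2.23 m; V_B = Σ kqᵢ/rᵢ = -3.40×10⁴ V.
ΔV = V_B − V_A = 2070 V.
W_ext = qΔV = (4.84×10⁻⁶ C)(2070 V) = 0.0100 J.

0.0100 J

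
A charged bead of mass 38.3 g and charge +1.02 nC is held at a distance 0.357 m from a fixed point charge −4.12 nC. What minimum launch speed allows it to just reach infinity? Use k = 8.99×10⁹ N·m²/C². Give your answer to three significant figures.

To just escape, total mechanical energy must reach zero at infinity: ½mv²_min + U = 0, so ½mv²_min = −U = |kQq|/r.
|U| = |kQq|/r = (8.99×10⁹ N·m²/C²)(4.12×10⁻⁹)(1.02×10⁻⁹)/(0.357) = 1.06×10⁻⁷ J.
v_min = √(2|U|/m) = √(2·1.06×10⁻⁷/0.0383) = 2.35×10⁻³ m/s.

2.35×10⁻³ m/s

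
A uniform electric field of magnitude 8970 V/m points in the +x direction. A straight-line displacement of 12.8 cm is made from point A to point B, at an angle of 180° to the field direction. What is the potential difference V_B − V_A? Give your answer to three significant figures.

Only the component of displacement along E changes the potential: ΔV = −E·d·cosθ.
ΔV = −(8970 V/m)(0.128 m)cos180° = 1150 V.

1150 V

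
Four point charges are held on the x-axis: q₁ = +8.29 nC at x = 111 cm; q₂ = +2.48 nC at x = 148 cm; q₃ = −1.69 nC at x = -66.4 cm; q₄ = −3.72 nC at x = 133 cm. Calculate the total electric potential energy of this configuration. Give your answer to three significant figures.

The work to assemble the configuration equals its total potential energy, U = Σ kqᵢqⱼ/rᵢⱼ over all pairs.
Pair separations: r₁₂ = 0.370 m, r₁₃ = 1.77 m, r₁₄ = 0.220 m, r₂₃ = 2.14 m, r₂₄ = 0.150 m, r₃₄ = 1.99 m.
Summing all 6 pair terms gives U = -1.37×10⁻⁶ J.

-1.37×10⁻⁶ J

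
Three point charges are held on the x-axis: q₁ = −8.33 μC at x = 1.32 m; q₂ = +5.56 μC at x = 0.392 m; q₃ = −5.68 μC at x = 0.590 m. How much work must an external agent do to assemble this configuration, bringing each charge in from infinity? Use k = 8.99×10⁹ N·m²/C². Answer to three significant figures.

-1.30 J

The assembly work is the sum of pairwise potential energies, U = Σ_{i<j} kqᵢqⱼ/rᵢⱼ.
Pair separations: r₁₂ = 0.928 m, r₁₃ = 0.730 m, r₂₃ = 0.198 m.
U = (-0.449) + (0.583) + (-1.43) = -1.30 J.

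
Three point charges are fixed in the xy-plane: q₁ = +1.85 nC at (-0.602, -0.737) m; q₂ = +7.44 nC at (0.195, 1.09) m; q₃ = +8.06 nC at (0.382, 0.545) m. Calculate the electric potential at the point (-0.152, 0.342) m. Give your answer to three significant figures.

The total potential is the scalar sum of each charge's contribution, V = Σ kqᵢ/rᵢ.
Distances from the field point to each charge: r₁ = 1.17 m, r₂ = 0.825 m, r₃ = 0.571 m.
V = k[(1.85×10⁻⁹)/(1.17) + (7.44×10⁻⁹)/(0.825) + (8.06×10⁻⁹)/(0.571)] = 222 V.

222 V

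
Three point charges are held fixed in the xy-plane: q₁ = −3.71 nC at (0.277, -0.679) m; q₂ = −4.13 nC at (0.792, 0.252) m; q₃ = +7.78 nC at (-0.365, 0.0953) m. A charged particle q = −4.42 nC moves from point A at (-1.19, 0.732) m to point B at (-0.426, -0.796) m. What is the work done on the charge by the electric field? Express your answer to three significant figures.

The work done by the electric force is W_field = −ΔU = −q(V_B − V_A) = q(V_A − V_B).
At A: distances to the source charges are 2.04 m, 2.04 m, 1.04 m; V_A = Σ kqᵢ/rᵢ = 32.5 V.
At B: distances to the source charges are 0.713 m, 1.61 m, 0.893 m; V_B = Σ kqᵢ/rᵢ = 8.38 V.
ΔV = V_B − V_A = -24.1 V.
W_field = −qΔV = −(-4.42×10⁻⁹ C)(-24.1 V) = -1.07×10⁻⁷ J.

-1.07×10⁻⁷ J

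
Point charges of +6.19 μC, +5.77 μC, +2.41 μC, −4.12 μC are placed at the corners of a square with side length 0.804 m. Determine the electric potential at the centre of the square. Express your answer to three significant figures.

1.62×10⁵ V

The total potential is the scalar sum of each charge's contribution, V = Σ kqᵢ/rᵢ.
The distance from each corner to the centre is a√2/2 = 0.569 m.
V = k[(6.19×10⁻⁶)/(0.569) + (5.77×10⁻⁶)/(0.569) + (2.41×10⁻⁶)/(0.569) + (-4.12×10⁻⁶)/(0.569)] = 1.62×10⁵ V.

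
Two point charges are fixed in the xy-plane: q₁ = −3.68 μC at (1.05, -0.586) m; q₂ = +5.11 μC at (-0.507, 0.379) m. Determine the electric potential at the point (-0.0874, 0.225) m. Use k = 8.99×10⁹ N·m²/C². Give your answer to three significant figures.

Electric potential is a scalar, so the contributions from each charge add algebraically: V = Σ kqᵢ/rᵢ.
Distances from the field point to each charge: r₁ = 1.40 m, r₂ = 0.447 m.
V = k[(-3.68×10⁻⁶)/(1.40) + (5.11×10⁻⁶)/(0.447)] = 7.91×10⁴ V.

7.91×10⁴ V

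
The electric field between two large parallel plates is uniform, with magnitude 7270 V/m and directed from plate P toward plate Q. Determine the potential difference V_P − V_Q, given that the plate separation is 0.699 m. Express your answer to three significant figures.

In a uniform field, potential decreases in the direction of E: ΔV = −E·d for a displacement d parallel to E.
Going from Q to P is a displacement of 0.699 m opposite to the field, so V_P − V_Q = +Ed = 5080 V.

5080 V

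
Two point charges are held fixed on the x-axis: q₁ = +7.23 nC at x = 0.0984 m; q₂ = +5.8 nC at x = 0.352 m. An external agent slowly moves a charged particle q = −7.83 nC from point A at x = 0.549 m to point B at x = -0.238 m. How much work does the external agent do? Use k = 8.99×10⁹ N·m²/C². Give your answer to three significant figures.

9.97×10⁻⁷ J

For quasistatic motion the external work equals the change in potential energy: W_ext = qΔV = q(V_B − V_A).
At A: distances to the source charges are 0.451 m, 0.197 m; V_A = Σ kqᵢ/rᵢ = 409 V.
At B: distances to the source charges are 0.336 m, 0.590 m; V_B = Σ kqᵢ/rᵢ = 282 V.
ΔV = V_B − V_A = -127 V.
W_ext = qΔV = (-7.83×10⁻⁹ C)(-127 V) = 9.97×10⁻⁷ J.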